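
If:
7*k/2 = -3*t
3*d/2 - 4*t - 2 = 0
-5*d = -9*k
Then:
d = 108/221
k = 60/221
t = -70/221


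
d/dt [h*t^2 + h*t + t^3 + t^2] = 2*h*t + h + 3*t^2 + 2*t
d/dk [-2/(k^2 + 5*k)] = 2*(2*k + 5)/(k^2*(k + 5)^2)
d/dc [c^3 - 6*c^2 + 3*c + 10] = 3*c^2 - 12*c + 3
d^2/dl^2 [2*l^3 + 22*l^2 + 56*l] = 12*l + 44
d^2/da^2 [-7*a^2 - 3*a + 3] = -14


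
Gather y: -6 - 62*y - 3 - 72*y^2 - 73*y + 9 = -72*y^2 - 135*y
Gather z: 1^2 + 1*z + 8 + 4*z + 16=5*z + 25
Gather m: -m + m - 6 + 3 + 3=0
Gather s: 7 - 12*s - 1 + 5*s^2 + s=5*s^2 - 11*s + 6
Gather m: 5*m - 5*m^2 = -5*m^2 + 5*m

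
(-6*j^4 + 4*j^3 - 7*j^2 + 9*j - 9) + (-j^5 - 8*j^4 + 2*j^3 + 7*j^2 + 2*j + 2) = -j^5 - 14*j^4 + 6*j^3 + 11*j - 7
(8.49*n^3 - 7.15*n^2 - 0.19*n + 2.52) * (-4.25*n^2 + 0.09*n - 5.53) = -36.0825*n^5 + 31.1516*n^4 - 46.7857*n^3 + 28.8124*n^2 + 1.2775*n - 13.9356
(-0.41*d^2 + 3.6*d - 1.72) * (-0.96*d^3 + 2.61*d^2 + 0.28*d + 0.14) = 0.3936*d^5 - 4.5261*d^4 + 10.9324*d^3 - 3.5386*d^2 + 0.0224000000000001*d - 0.2408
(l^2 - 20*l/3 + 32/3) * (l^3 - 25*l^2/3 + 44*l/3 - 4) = l^5 - 15*l^4 + 728*l^3/9 - 572*l^2/3 + 1648*l/9 - 128/3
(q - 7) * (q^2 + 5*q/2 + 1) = q^3 - 9*q^2/2 - 33*q/2 - 7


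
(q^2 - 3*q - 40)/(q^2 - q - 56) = (q + 5)/(q + 7)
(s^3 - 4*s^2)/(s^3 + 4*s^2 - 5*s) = s*(s - 4)/(s^2 + 4*s - 5)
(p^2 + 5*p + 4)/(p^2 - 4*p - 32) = (p + 1)/(p - 8)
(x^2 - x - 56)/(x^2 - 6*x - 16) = (x + 7)/(x + 2)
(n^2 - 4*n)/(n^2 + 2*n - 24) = n/(n + 6)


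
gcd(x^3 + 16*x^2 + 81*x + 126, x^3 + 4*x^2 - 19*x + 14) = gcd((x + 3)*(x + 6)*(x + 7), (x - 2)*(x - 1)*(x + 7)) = x + 7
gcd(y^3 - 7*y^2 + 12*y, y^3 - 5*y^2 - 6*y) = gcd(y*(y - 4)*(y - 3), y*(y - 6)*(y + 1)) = y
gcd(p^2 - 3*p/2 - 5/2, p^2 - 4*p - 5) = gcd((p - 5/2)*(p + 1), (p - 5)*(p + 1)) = p + 1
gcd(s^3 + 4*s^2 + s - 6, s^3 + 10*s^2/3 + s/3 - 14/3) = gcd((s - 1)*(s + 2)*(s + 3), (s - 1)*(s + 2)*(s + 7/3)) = s^2 + s - 2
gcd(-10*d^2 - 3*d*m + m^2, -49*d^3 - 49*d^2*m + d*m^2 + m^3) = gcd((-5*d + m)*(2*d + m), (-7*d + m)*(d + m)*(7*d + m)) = 1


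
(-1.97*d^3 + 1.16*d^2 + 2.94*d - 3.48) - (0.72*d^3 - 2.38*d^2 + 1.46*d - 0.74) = -2.69*d^3 + 3.54*d^2 + 1.48*d - 2.74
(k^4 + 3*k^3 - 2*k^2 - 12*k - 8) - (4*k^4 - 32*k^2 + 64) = -3*k^4 + 3*k^3 + 30*k^2 - 12*k - 72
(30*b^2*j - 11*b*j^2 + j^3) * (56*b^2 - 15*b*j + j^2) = 1680*b^4*j - 1066*b^3*j^2 + 251*b^2*j^3 - 26*b*j^4 + j^5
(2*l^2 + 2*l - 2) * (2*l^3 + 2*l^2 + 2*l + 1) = 4*l^5 + 8*l^4 + 4*l^3 + 2*l^2 - 2*l - 2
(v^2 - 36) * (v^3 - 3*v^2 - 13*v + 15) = v^5 - 3*v^4 - 49*v^3 + 123*v^2 + 468*v - 540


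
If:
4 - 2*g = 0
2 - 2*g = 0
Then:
No Solution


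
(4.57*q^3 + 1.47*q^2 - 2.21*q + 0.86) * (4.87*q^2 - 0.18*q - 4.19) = 22.2559*q^5 + 6.3363*q^4 - 30.1756*q^3 - 1.5733*q^2 + 9.1051*q - 3.6034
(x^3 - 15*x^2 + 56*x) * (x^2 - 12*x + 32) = x^5 - 27*x^4 + 268*x^3 - 1152*x^2 + 1792*x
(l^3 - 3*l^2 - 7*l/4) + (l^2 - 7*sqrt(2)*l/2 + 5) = l^3 - 2*l^2 - 7*sqrt(2)*l/2 - 7*l/4 + 5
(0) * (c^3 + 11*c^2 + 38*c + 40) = 0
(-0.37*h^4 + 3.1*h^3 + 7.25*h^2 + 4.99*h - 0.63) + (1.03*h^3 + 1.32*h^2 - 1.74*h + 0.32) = -0.37*h^4 + 4.13*h^3 + 8.57*h^2 + 3.25*h - 0.31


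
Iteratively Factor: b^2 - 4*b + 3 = (b - 1)*(b - 3)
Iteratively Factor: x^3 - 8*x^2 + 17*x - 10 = (x - 5)*(x^2 - 3*x + 2) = (x - 5)*(x - 2)*(x - 1)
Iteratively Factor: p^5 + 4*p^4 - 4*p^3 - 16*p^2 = (p + 4)*(p^4 - 4*p^2) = (p + 2)*(p + 4)*(p^3 - 2*p^2) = (p - 2)*(p + 2)*(p + 4)*(p^2) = p*(p - 2)*(p + 2)*(p + 4)*(p)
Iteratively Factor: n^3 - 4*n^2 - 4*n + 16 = (n - 2)*(n^2 - 2*n - 8) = (n - 4)*(n - 2)*(n + 2)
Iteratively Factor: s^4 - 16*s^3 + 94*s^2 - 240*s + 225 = (s - 5)*(s^3 - 11*s^2 + 39*s - 45) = (s - 5)^2*(s^2 - 6*s + 9) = (s - 5)^2*(s - 3)*(s - 3)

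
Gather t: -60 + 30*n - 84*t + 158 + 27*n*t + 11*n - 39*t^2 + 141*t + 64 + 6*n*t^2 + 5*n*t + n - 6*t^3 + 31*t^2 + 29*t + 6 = 42*n - 6*t^3 + t^2*(6*n - 8) + t*(32*n + 86) + 168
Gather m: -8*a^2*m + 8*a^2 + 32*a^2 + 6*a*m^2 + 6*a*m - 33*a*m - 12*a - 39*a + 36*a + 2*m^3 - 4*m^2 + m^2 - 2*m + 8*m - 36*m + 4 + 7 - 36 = 40*a^2 - 15*a + 2*m^3 + m^2*(6*a - 3) + m*(-8*a^2 - 27*a - 30) - 25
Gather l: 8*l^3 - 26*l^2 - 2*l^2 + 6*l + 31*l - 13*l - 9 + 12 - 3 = 8*l^3 - 28*l^2 + 24*l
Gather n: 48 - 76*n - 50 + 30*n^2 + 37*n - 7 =30*n^2 - 39*n - 9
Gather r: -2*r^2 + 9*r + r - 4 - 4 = -2*r^2 + 10*r - 8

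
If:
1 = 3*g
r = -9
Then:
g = 1/3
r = -9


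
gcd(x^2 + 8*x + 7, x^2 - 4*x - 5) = x + 1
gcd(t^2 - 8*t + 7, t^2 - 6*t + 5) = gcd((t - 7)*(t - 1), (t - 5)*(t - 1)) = t - 1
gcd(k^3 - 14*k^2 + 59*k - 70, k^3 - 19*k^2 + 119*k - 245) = k^2 - 12*k + 35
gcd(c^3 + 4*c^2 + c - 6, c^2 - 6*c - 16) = c + 2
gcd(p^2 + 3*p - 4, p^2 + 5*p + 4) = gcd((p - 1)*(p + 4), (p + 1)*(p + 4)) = p + 4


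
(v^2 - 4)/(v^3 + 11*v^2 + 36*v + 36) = (v - 2)/(v^2 + 9*v + 18)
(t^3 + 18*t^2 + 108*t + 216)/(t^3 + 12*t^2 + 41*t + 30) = (t^2 + 12*t + 36)/(t^2 + 6*t + 5)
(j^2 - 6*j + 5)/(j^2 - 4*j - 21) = (-j^2 + 6*j - 5)/(-j^2 + 4*j + 21)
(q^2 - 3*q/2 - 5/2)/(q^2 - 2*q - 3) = (q - 5/2)/(q - 3)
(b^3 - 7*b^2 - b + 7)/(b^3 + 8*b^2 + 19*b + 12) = (b^2 - 8*b + 7)/(b^2 + 7*b + 12)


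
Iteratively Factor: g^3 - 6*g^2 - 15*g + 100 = (g - 5)*(g^2 - g - 20) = (g - 5)*(g + 4)*(g - 5)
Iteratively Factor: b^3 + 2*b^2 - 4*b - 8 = (b + 2)*(b^2 - 4) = (b + 2)^2*(b - 2)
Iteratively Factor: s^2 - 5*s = (s)*(s - 5)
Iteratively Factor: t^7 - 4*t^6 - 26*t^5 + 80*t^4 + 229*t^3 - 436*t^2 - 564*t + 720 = (t - 5)*(t^6 + t^5 - 21*t^4 - 25*t^3 + 104*t^2 + 84*t - 144) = (t - 5)*(t - 2)*(t^5 + 3*t^4 - 15*t^3 - 55*t^2 - 6*t + 72) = (t - 5)*(t - 2)*(t + 3)*(t^4 - 15*t^2 - 10*t + 24) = (t - 5)*(t - 2)*(t + 3)^2*(t^3 - 3*t^2 - 6*t + 8) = (t - 5)*(t - 2)*(t + 2)*(t + 3)^2*(t^2 - 5*t + 4) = (t - 5)*(t - 2)*(t - 1)*(t + 2)*(t + 3)^2*(t - 4)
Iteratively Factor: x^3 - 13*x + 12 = (x - 3)*(x^2 + 3*x - 4) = (x - 3)*(x + 4)*(x - 1)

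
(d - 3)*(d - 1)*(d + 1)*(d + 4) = d^4 + d^3 - 13*d^2 - d + 12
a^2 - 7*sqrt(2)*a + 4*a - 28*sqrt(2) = (a + 4)*(a - 7*sqrt(2))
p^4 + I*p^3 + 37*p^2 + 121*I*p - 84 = (p - 7*I)*(p + I)*(p + 3*I)*(p + 4*I)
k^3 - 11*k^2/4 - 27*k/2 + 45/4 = (k - 5)*(k - 3/4)*(k + 3)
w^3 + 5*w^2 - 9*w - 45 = (w - 3)*(w + 3)*(w + 5)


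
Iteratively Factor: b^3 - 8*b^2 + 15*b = (b)*(b^2 - 8*b + 15) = b*(b - 3)*(b - 5)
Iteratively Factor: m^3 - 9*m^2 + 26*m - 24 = (m - 3)*(m^2 - 6*m + 8) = (m - 3)*(m - 2)*(m - 4)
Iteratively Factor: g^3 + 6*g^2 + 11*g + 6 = (g + 2)*(g^2 + 4*g + 3) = (g + 1)*(g + 2)*(g + 3)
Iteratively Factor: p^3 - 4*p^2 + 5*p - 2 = (p - 1)*(p^2 - 3*p + 2) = (p - 1)^2*(p - 2)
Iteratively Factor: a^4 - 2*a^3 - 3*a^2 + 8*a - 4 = (a - 1)*(a^3 - a^2 - 4*a + 4) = (a - 1)*(a + 2)*(a^2 - 3*a + 2) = (a - 1)^2*(a + 2)*(a - 2)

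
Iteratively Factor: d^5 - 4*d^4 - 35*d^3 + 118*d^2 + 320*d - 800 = (d + 4)*(d^4 - 8*d^3 - 3*d^2 + 130*d - 200) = (d + 4)^2*(d^3 - 12*d^2 + 45*d - 50) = (d - 2)*(d + 4)^2*(d^2 - 10*d + 25) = (d - 5)*(d - 2)*(d + 4)^2*(d - 5)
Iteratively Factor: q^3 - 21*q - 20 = (q + 1)*(q^2 - q - 20) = (q + 1)*(q + 4)*(q - 5)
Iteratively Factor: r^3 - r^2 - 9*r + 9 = (r + 3)*(r^2 - 4*r + 3) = (r - 1)*(r + 3)*(r - 3)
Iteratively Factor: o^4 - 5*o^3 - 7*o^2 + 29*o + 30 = (o + 1)*(o^3 - 6*o^2 - o + 30) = (o - 5)*(o + 1)*(o^2 - o - 6) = (o - 5)*(o - 3)*(o + 1)*(o + 2)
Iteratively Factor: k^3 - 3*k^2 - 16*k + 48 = (k + 4)*(k^2 - 7*k + 12) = (k - 3)*(k + 4)*(k - 4)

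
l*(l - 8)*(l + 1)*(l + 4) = l^4 - 3*l^3 - 36*l^2 - 32*l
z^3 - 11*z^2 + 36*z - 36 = (z - 6)*(z - 3)*(z - 2)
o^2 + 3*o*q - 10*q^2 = (o - 2*q)*(o + 5*q)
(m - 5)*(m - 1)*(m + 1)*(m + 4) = m^4 - m^3 - 21*m^2 + m + 20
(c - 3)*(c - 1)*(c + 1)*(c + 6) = c^4 + 3*c^3 - 19*c^2 - 3*c + 18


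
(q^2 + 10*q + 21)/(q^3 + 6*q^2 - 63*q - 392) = (q + 3)/(q^2 - q - 56)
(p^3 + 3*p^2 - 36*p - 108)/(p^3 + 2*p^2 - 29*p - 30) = (p^2 - 3*p - 18)/(p^2 - 4*p - 5)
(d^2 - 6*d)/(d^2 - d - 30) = d/(d + 5)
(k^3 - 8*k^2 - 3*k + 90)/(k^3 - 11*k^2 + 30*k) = (k + 3)/k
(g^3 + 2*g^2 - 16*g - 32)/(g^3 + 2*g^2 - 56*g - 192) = (g^2 - 2*g - 8)/(g^2 - 2*g - 48)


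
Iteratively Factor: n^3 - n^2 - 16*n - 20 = (n + 2)*(n^2 - 3*n - 10) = (n + 2)^2*(n - 5)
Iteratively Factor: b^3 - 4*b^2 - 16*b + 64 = (b - 4)*(b^2 - 16) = (b - 4)*(b + 4)*(b - 4)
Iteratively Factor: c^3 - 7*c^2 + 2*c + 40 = (c - 4)*(c^2 - 3*c - 10) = (c - 5)*(c - 4)*(c + 2)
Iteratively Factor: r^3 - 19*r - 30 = (r + 2)*(r^2 - 2*r - 15) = (r + 2)*(r + 3)*(r - 5)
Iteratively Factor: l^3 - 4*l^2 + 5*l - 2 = (l - 2)*(l^2 - 2*l + 1) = (l - 2)*(l - 1)*(l - 1)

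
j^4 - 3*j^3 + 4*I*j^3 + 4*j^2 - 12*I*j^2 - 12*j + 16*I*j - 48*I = (j - 3)*(j - 2*I)*(j + 2*I)*(j + 4*I)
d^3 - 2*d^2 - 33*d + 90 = (d - 5)*(d - 3)*(d + 6)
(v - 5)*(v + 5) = v^2 - 25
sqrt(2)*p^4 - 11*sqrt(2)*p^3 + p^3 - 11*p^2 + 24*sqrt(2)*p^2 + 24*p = p*(p - 8)*(p - 3)*(sqrt(2)*p + 1)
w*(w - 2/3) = w^2 - 2*w/3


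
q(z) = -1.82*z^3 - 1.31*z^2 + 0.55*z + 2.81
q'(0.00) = 0.55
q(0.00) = 2.81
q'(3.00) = -56.45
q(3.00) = -56.47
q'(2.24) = -32.71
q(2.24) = -22.99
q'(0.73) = -4.27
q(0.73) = 1.81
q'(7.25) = -305.44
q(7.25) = -755.62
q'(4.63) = -128.63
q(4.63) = -203.37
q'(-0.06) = 0.69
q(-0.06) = 2.77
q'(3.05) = -58.23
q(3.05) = -59.34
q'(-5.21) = -134.01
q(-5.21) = 221.77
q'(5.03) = -150.77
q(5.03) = -259.19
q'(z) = -5.46*z^2 - 2.62*z + 0.55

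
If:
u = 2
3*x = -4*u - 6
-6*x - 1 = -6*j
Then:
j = -9/2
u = 2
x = -14/3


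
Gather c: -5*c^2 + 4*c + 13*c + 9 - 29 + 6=-5*c^2 + 17*c - 14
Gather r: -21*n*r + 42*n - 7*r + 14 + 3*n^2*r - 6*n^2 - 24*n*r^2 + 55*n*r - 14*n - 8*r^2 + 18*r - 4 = -6*n^2 + 28*n + r^2*(-24*n - 8) + r*(3*n^2 + 34*n + 11) + 10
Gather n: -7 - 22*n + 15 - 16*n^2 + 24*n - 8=-16*n^2 + 2*n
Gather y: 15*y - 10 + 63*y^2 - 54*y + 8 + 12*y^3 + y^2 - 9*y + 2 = 12*y^3 + 64*y^2 - 48*y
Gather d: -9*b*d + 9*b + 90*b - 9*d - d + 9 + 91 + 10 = 99*b + d*(-9*b - 10) + 110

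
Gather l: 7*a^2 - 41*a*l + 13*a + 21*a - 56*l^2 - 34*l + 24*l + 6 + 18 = 7*a^2 + 34*a - 56*l^2 + l*(-41*a - 10) + 24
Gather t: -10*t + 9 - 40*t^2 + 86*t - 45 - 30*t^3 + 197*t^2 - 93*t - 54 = -30*t^3 + 157*t^2 - 17*t - 90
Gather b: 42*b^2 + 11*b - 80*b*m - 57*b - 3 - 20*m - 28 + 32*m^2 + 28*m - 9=42*b^2 + b*(-80*m - 46) + 32*m^2 + 8*m - 40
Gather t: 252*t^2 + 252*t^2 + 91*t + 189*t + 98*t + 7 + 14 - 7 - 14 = 504*t^2 + 378*t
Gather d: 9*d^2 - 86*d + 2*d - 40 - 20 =9*d^2 - 84*d - 60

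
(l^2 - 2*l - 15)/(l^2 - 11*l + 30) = (l + 3)/(l - 6)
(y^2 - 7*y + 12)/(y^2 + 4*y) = (y^2 - 7*y + 12)/(y*(y + 4))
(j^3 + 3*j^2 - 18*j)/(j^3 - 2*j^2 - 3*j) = (j + 6)/(j + 1)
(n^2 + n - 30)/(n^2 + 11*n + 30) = (n - 5)/(n + 5)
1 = 1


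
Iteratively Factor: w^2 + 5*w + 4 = (w + 1)*(w + 4)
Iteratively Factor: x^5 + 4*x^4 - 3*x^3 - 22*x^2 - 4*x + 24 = (x + 3)*(x^4 + x^3 - 6*x^2 - 4*x + 8) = (x - 2)*(x + 3)*(x^3 + 3*x^2 - 4) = (x - 2)*(x + 2)*(x + 3)*(x^2 + x - 2) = (x - 2)*(x - 1)*(x + 2)*(x + 3)*(x + 2)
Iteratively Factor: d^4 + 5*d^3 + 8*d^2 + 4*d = (d + 1)*(d^3 + 4*d^2 + 4*d) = (d + 1)*(d + 2)*(d^2 + 2*d) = d*(d + 1)*(d + 2)*(d + 2)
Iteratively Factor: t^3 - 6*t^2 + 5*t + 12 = (t + 1)*(t^2 - 7*t + 12) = (t - 4)*(t + 1)*(t - 3)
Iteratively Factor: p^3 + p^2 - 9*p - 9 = (p - 3)*(p^2 + 4*p + 3) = (p - 3)*(p + 1)*(p + 3)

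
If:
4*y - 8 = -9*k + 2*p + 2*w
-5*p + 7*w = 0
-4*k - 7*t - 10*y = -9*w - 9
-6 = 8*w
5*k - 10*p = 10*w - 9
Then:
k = -27/5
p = -21/20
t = -2173/140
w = -3/4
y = 53/4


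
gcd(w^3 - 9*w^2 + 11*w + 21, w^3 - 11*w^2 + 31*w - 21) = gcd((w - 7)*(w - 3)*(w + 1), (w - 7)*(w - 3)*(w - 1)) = w^2 - 10*w + 21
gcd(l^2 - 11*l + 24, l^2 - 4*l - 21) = 1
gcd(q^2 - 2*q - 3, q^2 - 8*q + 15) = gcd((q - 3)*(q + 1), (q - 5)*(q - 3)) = q - 3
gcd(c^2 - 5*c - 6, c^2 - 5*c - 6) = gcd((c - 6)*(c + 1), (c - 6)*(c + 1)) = c^2 - 5*c - 6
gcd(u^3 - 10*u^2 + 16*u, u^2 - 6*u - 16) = u - 8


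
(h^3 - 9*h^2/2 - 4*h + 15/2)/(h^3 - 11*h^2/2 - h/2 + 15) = (h - 1)/(h - 2)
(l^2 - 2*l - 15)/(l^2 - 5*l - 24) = (l - 5)/(l - 8)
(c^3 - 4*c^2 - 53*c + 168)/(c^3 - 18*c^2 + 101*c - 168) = (c + 7)/(c - 7)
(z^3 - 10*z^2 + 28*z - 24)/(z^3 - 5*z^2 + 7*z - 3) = (z^3 - 10*z^2 + 28*z - 24)/(z^3 - 5*z^2 + 7*z - 3)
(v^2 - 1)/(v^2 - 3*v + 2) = (v + 1)/(v - 2)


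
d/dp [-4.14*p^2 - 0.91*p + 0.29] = -8.28*p - 0.91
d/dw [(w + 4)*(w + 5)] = 2*w + 9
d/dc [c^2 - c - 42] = 2*c - 1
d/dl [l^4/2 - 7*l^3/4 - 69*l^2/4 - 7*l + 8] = 2*l^3 - 21*l^2/4 - 69*l/2 - 7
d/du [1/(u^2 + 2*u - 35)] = 2*(-u - 1)/(u^2 + 2*u - 35)^2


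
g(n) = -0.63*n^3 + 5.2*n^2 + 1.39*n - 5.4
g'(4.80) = 7.76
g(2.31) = 17.79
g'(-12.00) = -395.57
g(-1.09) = 0.08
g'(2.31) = 15.33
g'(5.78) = -1.64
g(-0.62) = -4.11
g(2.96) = 27.94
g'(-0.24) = -1.21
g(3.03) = 29.03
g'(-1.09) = -12.19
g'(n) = -1.89*n^2 + 10.4*n + 1.39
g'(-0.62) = -5.78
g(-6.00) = 309.54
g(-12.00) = 1815.36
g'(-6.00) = -129.05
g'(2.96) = 15.61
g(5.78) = 54.70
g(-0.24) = -5.43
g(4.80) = 51.41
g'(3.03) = 15.55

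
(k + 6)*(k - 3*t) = k^2 - 3*k*t + 6*k - 18*t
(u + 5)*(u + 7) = u^2 + 12*u + 35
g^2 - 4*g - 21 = (g - 7)*(g + 3)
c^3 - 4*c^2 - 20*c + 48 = (c - 6)*(c - 2)*(c + 4)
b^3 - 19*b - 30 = (b - 5)*(b + 2)*(b + 3)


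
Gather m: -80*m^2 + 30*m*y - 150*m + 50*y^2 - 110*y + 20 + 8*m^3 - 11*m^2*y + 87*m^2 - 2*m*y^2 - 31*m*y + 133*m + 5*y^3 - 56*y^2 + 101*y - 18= 8*m^3 + m^2*(7 - 11*y) + m*(-2*y^2 - y - 17) + 5*y^3 - 6*y^2 - 9*y + 2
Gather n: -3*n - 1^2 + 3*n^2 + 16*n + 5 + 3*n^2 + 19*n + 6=6*n^2 + 32*n + 10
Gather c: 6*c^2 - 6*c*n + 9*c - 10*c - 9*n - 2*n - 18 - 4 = 6*c^2 + c*(-6*n - 1) - 11*n - 22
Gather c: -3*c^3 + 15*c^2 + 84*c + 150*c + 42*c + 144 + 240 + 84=-3*c^3 + 15*c^2 + 276*c + 468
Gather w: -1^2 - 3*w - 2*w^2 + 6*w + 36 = -2*w^2 + 3*w + 35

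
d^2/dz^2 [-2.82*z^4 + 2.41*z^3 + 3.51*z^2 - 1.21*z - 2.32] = -33.84*z^2 + 14.46*z + 7.02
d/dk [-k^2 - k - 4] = -2*k - 1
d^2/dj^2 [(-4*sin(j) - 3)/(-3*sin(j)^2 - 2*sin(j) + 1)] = 2*(-18*sin(j)^4 - 24*sin(j)^3 - 3*sin(j)^2 + 56*sin(j) + 29)/((sin(j) + 1)^2*(3*sin(j) - 1)^3)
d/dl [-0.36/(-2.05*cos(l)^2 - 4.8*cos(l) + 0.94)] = (1.476*cos(l) + 1.728)*sin(l)/(2.05*cos(l)^2 + 4.8*cos(l) - 0.94)^2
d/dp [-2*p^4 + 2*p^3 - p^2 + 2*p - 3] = -8*p^3 + 6*p^2 - 2*p + 2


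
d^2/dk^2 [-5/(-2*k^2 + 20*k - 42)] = 5*(-k^2 + 10*k + 4*(k - 5)^2 - 21)/(k^2 - 10*k + 21)^3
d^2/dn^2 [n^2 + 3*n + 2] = 2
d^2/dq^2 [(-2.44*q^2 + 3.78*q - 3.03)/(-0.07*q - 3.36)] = (4.44089209850063e-16*q + 56.901054)/(0.000343*q^3 + 0.049392*q^2 + 2.370816*q + 37.933056)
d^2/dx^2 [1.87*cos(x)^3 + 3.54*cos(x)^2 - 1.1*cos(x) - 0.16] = -0.3025*cos(x) - 7.08*cos(2*x) - 4.2075*cos(3*x)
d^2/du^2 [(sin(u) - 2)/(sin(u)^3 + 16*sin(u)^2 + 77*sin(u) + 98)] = 2*(-2*sin(u)^5 + 13*sin(u)^4 + 121*sin(u)^3 + 136*sin(u)^2 - 392*sin(u) - 332)/((sin(u) + 2)^3*(sin(u) + 7)^4)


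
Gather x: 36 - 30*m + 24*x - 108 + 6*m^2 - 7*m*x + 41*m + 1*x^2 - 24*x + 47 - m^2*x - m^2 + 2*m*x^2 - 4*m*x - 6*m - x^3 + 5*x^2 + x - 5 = 5*m^2 + 5*m - x^3 + x^2*(2*m + 6) + x*(-m^2 - 11*m + 1) - 30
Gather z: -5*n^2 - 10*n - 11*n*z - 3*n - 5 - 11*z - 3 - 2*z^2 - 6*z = -5*n^2 - 13*n - 2*z^2 + z*(-11*n - 17) - 8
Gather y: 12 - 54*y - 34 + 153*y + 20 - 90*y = 9*y - 2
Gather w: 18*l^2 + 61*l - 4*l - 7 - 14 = 18*l^2 + 57*l - 21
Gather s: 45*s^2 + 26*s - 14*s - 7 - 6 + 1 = 45*s^2 + 12*s - 12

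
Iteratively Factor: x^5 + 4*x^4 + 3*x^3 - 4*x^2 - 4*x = (x + 2)*(x^4 + 2*x^3 - x^2 - 2*x) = (x + 2)^2*(x^3 - x) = (x - 1)*(x + 2)^2*(x^2 + x) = x*(x - 1)*(x + 2)^2*(x + 1)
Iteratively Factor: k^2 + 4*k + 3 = (k + 1)*(k + 3)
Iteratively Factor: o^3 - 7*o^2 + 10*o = (o - 2)*(o^2 - 5*o) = o*(o - 2)*(o - 5)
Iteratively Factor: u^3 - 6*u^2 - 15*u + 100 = (u - 5)*(u^2 - u - 20) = (u - 5)*(u + 4)*(u - 5)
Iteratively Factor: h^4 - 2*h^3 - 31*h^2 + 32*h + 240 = (h + 3)*(h^3 - 5*h^2 - 16*h + 80) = (h - 4)*(h + 3)*(h^2 - h - 20) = (h - 4)*(h + 3)*(h + 4)*(h - 5)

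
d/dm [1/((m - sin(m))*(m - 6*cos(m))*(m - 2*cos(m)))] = (-(m - sin(m))*(m - 6*cos(m))*(2*sin(m) + 1) - (m - sin(m))*(m - 2*cos(m))*(6*sin(m) + 1) + (m - 6*cos(m))*(m - 2*cos(m))*(cos(m) - 1))/((m - sin(m))^2*(m - 6*cos(m))^2*(m - 2*cos(m))^2)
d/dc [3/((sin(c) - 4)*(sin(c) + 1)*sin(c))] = 3*(-3*cos(c) + 6/tan(c) + 4*cos(c)/sin(c)^2)/((sin(c) - 4)^2*(sin(c) + 1)^2)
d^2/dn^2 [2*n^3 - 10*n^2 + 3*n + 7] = 12*n - 20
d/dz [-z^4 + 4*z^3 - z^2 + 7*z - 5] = -4*z^3 + 12*z^2 - 2*z + 7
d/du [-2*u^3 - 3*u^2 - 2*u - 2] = -6*u^2 - 6*u - 2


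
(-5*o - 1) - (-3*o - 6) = 5 - 2*o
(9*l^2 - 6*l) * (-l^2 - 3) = -9*l^4 + 6*l^3 - 27*l^2 + 18*l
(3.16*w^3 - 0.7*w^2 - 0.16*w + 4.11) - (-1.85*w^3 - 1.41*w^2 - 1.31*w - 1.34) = 5.01*w^3 + 0.71*w^2 + 1.15*w + 5.45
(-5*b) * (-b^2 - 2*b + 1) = 5*b^3 + 10*b^2 - 5*b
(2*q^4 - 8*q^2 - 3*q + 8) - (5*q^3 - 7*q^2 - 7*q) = 2*q^4 - 5*q^3 - q^2 + 4*q + 8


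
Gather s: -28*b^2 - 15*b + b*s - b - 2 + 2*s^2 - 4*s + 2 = -28*b^2 - 16*b + 2*s^2 + s*(b - 4)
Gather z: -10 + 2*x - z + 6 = 2*x - z - 4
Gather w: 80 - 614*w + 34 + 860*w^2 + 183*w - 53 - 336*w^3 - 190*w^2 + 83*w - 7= -336*w^3 + 670*w^2 - 348*w + 54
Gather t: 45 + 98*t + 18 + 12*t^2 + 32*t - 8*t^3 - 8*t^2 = -8*t^3 + 4*t^2 + 130*t + 63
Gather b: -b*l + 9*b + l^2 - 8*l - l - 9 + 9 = b*(9 - l) + l^2 - 9*l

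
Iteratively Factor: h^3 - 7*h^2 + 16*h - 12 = (h - 2)*(h^2 - 5*h + 6) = (h - 3)*(h - 2)*(h - 2)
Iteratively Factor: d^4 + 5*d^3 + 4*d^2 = (d + 4)*(d^3 + d^2) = (d + 1)*(d + 4)*(d^2) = d*(d + 1)*(d + 4)*(d)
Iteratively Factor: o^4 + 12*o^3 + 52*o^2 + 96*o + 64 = (o + 2)*(o^3 + 10*o^2 + 32*o + 32) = (o + 2)*(o + 4)*(o^2 + 6*o + 8) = (o + 2)*(o + 4)^2*(o + 2)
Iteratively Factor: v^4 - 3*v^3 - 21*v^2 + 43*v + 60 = (v + 1)*(v^3 - 4*v^2 - 17*v + 60) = (v + 1)*(v + 4)*(v^2 - 8*v + 15) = (v - 3)*(v + 1)*(v + 4)*(v - 5)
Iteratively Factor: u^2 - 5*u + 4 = (u - 4)*(u - 1)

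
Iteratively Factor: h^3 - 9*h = (h + 3)*(h^2 - 3*h) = (h - 3)*(h + 3)*(h)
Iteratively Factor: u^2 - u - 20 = (u - 5)*(u + 4)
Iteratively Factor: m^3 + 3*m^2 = (m)*(m^2 + 3*m) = m*(m + 3)*(m)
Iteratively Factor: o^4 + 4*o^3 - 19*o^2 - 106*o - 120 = (o + 4)*(o^3 - 19*o - 30) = (o - 5)*(o + 4)*(o^2 + 5*o + 6) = (o - 5)*(o + 3)*(o + 4)*(o + 2)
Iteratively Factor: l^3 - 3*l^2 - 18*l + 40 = (l - 5)*(l^2 + 2*l - 8) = (l - 5)*(l + 4)*(l - 2)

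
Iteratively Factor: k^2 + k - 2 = (k - 1)*(k + 2)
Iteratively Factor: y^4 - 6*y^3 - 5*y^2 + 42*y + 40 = (y - 4)*(y^3 - 2*y^2 - 13*y - 10) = (y - 4)*(y + 1)*(y^2 - 3*y - 10) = (y - 5)*(y - 4)*(y + 1)*(y + 2)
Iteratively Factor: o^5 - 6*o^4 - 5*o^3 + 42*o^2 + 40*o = (o)*(o^4 - 6*o^3 - 5*o^2 + 42*o + 40) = o*(o - 4)*(o^3 - 2*o^2 - 13*o - 10) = o*(o - 5)*(o - 4)*(o^2 + 3*o + 2) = o*(o - 5)*(o - 4)*(o + 2)*(o + 1)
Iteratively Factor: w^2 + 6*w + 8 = (w + 2)*(w + 4)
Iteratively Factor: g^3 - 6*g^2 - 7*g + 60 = (g + 3)*(g^2 - 9*g + 20) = (g - 4)*(g + 3)*(g - 5)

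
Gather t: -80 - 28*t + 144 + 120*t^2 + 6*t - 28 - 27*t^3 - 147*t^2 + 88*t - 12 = -27*t^3 - 27*t^2 + 66*t + 24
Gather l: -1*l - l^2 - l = -l^2 - 2*l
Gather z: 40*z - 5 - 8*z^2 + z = -8*z^2 + 41*z - 5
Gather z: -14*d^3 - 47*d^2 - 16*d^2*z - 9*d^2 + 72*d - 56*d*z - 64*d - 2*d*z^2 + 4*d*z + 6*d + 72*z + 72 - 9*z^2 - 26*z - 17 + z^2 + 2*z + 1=-14*d^3 - 56*d^2 + 14*d + z^2*(-2*d - 8) + z*(-16*d^2 - 52*d + 48) + 56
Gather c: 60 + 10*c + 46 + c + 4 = 11*c + 110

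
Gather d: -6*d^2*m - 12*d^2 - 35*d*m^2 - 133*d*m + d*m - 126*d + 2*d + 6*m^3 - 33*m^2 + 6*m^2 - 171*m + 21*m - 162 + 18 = d^2*(-6*m - 12) + d*(-35*m^2 - 132*m - 124) + 6*m^3 - 27*m^2 - 150*m - 144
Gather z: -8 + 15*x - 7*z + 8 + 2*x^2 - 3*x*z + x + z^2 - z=2*x^2 + 16*x + z^2 + z*(-3*x - 8)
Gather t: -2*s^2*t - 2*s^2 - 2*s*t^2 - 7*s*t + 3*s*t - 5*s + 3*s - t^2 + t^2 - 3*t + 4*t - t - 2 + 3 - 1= -2*s^2 - 2*s*t^2 - 2*s + t*(-2*s^2 - 4*s)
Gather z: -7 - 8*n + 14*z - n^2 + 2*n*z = -n^2 - 8*n + z*(2*n + 14) - 7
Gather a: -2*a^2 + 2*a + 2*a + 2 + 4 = -2*a^2 + 4*a + 6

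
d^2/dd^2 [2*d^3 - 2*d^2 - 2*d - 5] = 12*d - 4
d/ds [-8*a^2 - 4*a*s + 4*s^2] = -4*a + 8*s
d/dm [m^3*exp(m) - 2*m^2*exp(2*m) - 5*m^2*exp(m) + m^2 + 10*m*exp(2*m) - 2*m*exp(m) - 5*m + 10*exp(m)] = m^3*exp(m) - 4*m^2*exp(2*m) - 2*m^2*exp(m) + 16*m*exp(2*m) - 12*m*exp(m) + 2*m + 10*exp(2*m) + 8*exp(m) - 5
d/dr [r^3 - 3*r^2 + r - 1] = 3*r^2 - 6*r + 1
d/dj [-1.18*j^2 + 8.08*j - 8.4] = 8.08 - 2.36*j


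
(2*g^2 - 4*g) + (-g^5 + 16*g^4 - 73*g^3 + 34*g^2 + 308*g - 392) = -g^5 + 16*g^4 - 73*g^3 + 36*g^2 + 304*g - 392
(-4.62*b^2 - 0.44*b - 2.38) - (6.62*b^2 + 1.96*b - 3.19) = -11.24*b^2 - 2.4*b + 0.81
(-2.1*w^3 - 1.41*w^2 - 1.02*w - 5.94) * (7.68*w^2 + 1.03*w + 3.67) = -16.128*w^5 - 12.9918*w^4 - 16.9929*w^3 - 51.8445*w^2 - 9.8616*w - 21.7998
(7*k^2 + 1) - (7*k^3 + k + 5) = -7*k^3 + 7*k^2 - k - 4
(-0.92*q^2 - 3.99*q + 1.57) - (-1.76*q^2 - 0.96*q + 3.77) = 0.84*q^2 - 3.03*q - 2.2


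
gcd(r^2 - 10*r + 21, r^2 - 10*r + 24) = 1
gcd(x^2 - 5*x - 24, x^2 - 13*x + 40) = x - 8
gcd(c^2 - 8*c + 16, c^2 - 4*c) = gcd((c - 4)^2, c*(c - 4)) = c - 4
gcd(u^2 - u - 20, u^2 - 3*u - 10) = u - 5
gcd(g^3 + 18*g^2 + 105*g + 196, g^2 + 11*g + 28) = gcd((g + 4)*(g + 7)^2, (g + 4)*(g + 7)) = g^2 + 11*g + 28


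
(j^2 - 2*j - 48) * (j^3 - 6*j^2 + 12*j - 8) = j^5 - 8*j^4 - 24*j^3 + 256*j^2 - 560*j + 384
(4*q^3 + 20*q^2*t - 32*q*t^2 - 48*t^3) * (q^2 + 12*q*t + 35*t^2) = 4*q^5 + 68*q^4*t + 348*q^3*t^2 + 268*q^2*t^3 - 1696*q*t^4 - 1680*t^5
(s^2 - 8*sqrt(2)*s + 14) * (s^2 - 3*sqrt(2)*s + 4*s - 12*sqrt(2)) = s^4 - 11*sqrt(2)*s^3 + 4*s^3 - 44*sqrt(2)*s^2 + 62*s^2 - 42*sqrt(2)*s + 248*s - 168*sqrt(2)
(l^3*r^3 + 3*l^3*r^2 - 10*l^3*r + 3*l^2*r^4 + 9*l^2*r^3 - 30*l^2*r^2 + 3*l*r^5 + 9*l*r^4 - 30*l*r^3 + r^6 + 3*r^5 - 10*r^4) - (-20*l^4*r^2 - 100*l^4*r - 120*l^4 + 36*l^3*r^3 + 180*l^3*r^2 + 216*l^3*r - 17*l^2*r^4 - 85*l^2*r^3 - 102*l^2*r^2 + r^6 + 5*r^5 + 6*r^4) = 20*l^4*r^2 + 100*l^4*r + 120*l^4 - 35*l^3*r^3 - 177*l^3*r^2 - 226*l^3*r + 20*l^2*r^4 + 94*l^2*r^3 + 72*l^2*r^2 + 3*l*r^5 + 9*l*r^4 - 30*l*r^3 - 2*r^5 - 16*r^4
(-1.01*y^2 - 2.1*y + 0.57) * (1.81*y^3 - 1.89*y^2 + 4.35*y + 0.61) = -1.8281*y^5 - 1.8921*y^4 + 0.6072*y^3 - 10.8284*y^2 + 1.1985*y + 0.3477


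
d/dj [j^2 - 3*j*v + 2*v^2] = 2*j - 3*v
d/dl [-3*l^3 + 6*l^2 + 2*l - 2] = -9*l^2 + 12*l + 2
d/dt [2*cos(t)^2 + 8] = -2*sin(2*t)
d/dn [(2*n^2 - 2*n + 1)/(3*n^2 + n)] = (8*n^2 - 6*n - 1)/(n^2*(9*n^2 + 6*n + 1))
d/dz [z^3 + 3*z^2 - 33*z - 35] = 3*z^2 + 6*z - 33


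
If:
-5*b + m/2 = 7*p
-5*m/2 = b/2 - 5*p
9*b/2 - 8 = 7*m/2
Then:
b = 160/223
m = -304/223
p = -136/223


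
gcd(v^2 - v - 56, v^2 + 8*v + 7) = v + 7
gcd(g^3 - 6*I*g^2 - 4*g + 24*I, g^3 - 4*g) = g^2 - 4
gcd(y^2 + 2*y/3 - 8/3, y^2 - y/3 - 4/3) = y - 4/3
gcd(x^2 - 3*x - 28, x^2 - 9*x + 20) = 1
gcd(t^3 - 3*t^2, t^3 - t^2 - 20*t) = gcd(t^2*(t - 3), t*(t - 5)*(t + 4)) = t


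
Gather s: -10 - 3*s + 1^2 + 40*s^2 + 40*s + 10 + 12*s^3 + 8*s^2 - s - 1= 12*s^3 + 48*s^2 + 36*s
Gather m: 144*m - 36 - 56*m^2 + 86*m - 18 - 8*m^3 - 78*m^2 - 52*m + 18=-8*m^3 - 134*m^2 + 178*m - 36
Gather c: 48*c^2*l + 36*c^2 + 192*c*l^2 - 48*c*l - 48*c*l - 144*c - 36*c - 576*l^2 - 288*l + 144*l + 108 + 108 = c^2*(48*l + 36) + c*(192*l^2 - 96*l - 180) - 576*l^2 - 144*l + 216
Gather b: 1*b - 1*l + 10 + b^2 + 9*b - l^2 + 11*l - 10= b^2 + 10*b - l^2 + 10*l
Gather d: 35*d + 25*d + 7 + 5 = 60*d + 12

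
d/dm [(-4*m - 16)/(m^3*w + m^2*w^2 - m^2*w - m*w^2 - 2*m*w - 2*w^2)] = 4*(-m^3 - m^2*w + m^2 + m*w + 2*m + 2*w - (m + 4)*(-3*m^2 - 2*m*w + 2*m + w + 2))/(w*(-m^3 - m^2*w + m^2 + m*w + 2*m + 2*w)^2)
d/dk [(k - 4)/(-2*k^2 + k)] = 2*(k^2 - 8*k + 2)/(k^2*(4*k^2 - 4*k + 1))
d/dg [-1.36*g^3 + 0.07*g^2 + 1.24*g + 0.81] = -4.08*g^2 + 0.14*g + 1.24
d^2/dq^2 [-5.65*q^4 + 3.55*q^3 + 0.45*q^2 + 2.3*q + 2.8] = -67.8*q^2 + 21.3*q + 0.9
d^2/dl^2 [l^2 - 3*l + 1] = 2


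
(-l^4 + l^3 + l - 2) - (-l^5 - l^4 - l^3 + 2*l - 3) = l^5 + 2*l^3 - l + 1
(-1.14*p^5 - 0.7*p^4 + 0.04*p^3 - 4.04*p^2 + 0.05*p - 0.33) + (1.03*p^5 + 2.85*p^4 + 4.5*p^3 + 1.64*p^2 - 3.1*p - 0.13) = -0.11*p^5 + 2.15*p^4 + 4.54*p^3 - 2.4*p^2 - 3.05*p - 0.46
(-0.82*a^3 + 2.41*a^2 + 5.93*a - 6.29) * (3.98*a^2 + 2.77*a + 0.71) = -3.2636*a^5 + 7.3204*a^4 + 29.6949*a^3 - 6.897*a^2 - 13.213*a - 4.4659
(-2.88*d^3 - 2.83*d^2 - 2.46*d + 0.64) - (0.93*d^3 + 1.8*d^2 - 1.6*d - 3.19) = -3.81*d^3 - 4.63*d^2 - 0.86*d + 3.83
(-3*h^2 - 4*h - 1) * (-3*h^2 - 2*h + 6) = 9*h^4 + 18*h^3 - 7*h^2 - 22*h - 6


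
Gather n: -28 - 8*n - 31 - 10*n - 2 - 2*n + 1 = -20*n - 60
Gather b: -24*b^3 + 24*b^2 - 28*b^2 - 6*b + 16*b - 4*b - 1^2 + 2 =-24*b^3 - 4*b^2 + 6*b + 1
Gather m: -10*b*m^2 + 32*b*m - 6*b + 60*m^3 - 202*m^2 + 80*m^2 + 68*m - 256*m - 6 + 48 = -6*b + 60*m^3 + m^2*(-10*b - 122) + m*(32*b - 188) + 42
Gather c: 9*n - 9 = 9*n - 9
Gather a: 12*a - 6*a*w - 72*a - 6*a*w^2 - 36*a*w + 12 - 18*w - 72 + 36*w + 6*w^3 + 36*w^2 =a*(-6*w^2 - 42*w - 60) + 6*w^3 + 36*w^2 + 18*w - 60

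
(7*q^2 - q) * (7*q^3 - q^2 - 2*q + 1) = 49*q^5 - 14*q^4 - 13*q^3 + 9*q^2 - q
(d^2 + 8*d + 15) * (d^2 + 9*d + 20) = d^4 + 17*d^3 + 107*d^2 + 295*d + 300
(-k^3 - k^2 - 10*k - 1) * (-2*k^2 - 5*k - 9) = 2*k^5 + 7*k^4 + 34*k^3 + 61*k^2 + 95*k + 9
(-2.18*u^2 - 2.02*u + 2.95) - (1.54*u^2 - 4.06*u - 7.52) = -3.72*u^2 + 2.04*u + 10.47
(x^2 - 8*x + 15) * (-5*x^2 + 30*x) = -5*x^4 + 70*x^3 - 315*x^2 + 450*x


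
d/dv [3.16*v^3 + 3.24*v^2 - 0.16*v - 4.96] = 9.48*v^2 + 6.48*v - 0.16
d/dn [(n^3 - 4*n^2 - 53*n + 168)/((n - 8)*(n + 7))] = 1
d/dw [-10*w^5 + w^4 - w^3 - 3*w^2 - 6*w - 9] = -50*w^4 + 4*w^3 - 3*w^2 - 6*w - 6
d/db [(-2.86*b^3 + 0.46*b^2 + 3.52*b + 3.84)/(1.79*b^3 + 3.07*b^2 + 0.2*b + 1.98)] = (-9.6036*b^4 - 13.7456*b^3 - 48.3236*b^2 - 21.756*b + 6.2016)/(3.2041*b^6 + 10.9906*b^5 + 10.1409*b^4 + 8.3164*b^3 + 12.1972*b^2 + 0.792*b + 3.9204)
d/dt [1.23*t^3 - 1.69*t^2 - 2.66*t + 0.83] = 3.69*t^2 - 3.38*t - 2.66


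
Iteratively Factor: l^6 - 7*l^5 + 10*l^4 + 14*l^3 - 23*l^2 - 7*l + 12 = (l - 4)*(l^5 - 3*l^4 - 2*l^3 + 6*l^2 + l - 3) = (l - 4)*(l - 1)*(l^4 - 2*l^3 - 4*l^2 + 2*l + 3) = (l - 4)*(l - 3)*(l - 1)*(l^3 + l^2 - l - 1) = (l - 4)*(l - 3)*(l - 1)*(l + 1)*(l^2 - 1) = (l - 4)*(l - 3)*(l - 1)*(l + 1)^2*(l - 1)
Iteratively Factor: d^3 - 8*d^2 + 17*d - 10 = (d - 2)*(d^2 - 6*d + 5) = (d - 2)*(d - 1)*(d - 5)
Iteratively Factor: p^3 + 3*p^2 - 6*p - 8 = (p + 4)*(p^2 - p - 2) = (p + 1)*(p + 4)*(p - 2)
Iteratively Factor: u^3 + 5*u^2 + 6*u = (u)*(u^2 + 5*u + 6) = u*(u + 3)*(u + 2)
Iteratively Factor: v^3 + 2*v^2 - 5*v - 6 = (v + 1)*(v^2 + v - 6) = (v + 1)*(v + 3)*(v - 2)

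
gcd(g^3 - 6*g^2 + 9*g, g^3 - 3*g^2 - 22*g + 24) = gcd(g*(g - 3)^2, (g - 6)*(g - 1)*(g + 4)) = 1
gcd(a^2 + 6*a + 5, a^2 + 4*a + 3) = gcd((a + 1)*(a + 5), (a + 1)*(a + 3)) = a + 1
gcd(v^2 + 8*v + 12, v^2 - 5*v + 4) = 1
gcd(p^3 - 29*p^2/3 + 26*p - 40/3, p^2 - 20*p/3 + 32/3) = p - 4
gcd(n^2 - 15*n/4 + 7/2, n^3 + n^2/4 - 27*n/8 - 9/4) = n - 2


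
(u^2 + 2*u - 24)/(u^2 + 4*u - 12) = (u - 4)/(u - 2)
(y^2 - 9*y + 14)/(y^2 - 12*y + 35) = (y - 2)/(y - 5)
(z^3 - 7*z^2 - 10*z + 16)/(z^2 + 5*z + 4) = (z^3 - 7*z^2 - 10*z + 16)/(z^2 + 5*z + 4)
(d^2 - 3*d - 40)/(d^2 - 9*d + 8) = (d + 5)/(d - 1)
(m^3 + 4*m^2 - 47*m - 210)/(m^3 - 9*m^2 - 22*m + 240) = (m^2 - m - 42)/(m^2 - 14*m + 48)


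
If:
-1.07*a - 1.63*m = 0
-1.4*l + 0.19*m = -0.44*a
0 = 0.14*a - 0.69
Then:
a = 4.93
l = 1.11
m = -3.24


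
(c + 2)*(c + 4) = c^2 + 6*c + 8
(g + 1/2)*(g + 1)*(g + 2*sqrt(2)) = g^3 + 3*g^2/2 + 2*sqrt(2)*g^2 + g/2 + 3*sqrt(2)*g + sqrt(2)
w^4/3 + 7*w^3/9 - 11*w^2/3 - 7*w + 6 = (w/3 + 1)*(w - 3)*(w - 2/3)*(w + 3)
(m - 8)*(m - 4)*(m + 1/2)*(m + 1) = m^4 - 21*m^3/2 + 29*m^2/2 + 42*m + 16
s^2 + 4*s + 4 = (s + 2)^2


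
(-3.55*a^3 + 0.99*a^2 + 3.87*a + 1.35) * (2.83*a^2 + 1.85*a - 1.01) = -10.0465*a^5 - 3.7658*a^4 + 16.3691*a^3 + 9.9801*a^2 - 1.4112*a - 1.3635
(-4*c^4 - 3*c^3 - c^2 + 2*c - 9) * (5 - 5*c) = 20*c^5 - 5*c^4 - 10*c^3 - 15*c^2 + 55*c - 45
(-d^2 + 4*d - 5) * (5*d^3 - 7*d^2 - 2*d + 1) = -5*d^5 + 27*d^4 - 51*d^3 + 26*d^2 + 14*d - 5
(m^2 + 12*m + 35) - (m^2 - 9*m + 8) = 21*m + 27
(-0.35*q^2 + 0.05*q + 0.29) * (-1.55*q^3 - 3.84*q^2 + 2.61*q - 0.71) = 0.5425*q^5 + 1.2665*q^4 - 1.555*q^3 - 0.7346*q^2 + 0.7214*q - 0.2059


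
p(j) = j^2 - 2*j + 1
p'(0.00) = -2.00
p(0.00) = 1.00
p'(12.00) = 22.00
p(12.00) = 121.00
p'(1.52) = 1.04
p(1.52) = 0.27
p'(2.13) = 2.26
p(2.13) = 1.28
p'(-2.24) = -6.48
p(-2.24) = 10.50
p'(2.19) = 2.38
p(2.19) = 1.42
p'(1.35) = 0.70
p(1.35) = 0.12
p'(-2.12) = -6.24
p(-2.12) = 9.73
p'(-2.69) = -7.38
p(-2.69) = 13.62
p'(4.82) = 7.64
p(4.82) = 14.59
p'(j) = 2*j - 2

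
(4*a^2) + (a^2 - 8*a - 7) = 5*a^2 - 8*a - 7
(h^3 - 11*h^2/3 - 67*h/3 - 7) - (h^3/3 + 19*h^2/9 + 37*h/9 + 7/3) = 2*h^3/3 - 52*h^2/9 - 238*h/9 - 28/3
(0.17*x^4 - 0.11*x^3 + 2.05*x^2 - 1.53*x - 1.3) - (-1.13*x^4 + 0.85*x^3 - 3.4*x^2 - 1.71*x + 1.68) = 1.3*x^4 - 0.96*x^3 + 5.45*x^2 + 0.18*x - 2.98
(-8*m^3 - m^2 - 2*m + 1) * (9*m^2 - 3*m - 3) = -72*m^5 + 15*m^4 + 9*m^3 + 18*m^2 + 3*m - 3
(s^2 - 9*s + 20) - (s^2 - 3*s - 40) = 60 - 6*s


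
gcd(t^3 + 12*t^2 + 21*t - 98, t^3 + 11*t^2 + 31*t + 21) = t + 7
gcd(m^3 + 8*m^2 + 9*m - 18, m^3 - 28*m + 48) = m + 6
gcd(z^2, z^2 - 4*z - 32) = 1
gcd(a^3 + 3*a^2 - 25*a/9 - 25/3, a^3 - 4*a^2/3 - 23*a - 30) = a^2 + 14*a/3 + 5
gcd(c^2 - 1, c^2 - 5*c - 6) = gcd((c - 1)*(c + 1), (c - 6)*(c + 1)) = c + 1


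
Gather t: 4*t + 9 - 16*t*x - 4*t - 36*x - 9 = -16*t*x - 36*x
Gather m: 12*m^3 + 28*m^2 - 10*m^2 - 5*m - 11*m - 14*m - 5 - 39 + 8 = 12*m^3 + 18*m^2 - 30*m - 36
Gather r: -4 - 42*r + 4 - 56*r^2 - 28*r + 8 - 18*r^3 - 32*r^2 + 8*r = -18*r^3 - 88*r^2 - 62*r + 8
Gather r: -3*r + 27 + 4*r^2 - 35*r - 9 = 4*r^2 - 38*r + 18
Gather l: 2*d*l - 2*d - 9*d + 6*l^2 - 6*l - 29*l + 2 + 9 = -11*d + 6*l^2 + l*(2*d - 35) + 11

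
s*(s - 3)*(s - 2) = s^3 - 5*s^2 + 6*s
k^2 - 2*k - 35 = (k - 7)*(k + 5)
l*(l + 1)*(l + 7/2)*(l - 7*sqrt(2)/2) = l^4 - 7*sqrt(2)*l^3/2 + 9*l^3/2 - 63*sqrt(2)*l^2/4 + 7*l^2/2 - 49*sqrt(2)*l/4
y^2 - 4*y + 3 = (y - 3)*(y - 1)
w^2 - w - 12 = (w - 4)*(w + 3)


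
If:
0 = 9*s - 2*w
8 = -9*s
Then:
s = -8/9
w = -4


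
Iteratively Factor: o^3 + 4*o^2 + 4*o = (o + 2)*(o^2 + 2*o) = o*(o + 2)*(o + 2)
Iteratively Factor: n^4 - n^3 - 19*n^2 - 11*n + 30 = (n - 5)*(n^3 + 4*n^2 + n - 6) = (n - 5)*(n + 2)*(n^2 + 2*n - 3) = (n - 5)*(n - 1)*(n + 2)*(n + 3)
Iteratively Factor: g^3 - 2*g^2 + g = (g)*(g^2 - 2*g + 1) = g*(g - 1)*(g - 1)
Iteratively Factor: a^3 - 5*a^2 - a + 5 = (a - 1)*(a^2 - 4*a - 5) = (a - 5)*(a - 1)*(a + 1)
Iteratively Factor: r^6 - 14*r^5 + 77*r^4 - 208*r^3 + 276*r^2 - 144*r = (r - 4)*(r^5 - 10*r^4 + 37*r^3 - 60*r^2 + 36*r) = r*(r - 4)*(r^4 - 10*r^3 + 37*r^2 - 60*r + 36) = r*(r - 4)*(r - 3)*(r^3 - 7*r^2 + 16*r - 12) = r*(r - 4)*(r - 3)*(r - 2)*(r^2 - 5*r + 6) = r*(r - 4)*(r - 3)*(r - 2)^2*(r - 3)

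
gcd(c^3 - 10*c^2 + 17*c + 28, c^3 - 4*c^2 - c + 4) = c^2 - 3*c - 4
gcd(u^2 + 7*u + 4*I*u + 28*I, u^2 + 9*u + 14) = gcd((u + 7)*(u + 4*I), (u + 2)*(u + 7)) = u + 7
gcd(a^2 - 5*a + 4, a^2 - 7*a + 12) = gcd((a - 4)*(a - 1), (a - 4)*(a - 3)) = a - 4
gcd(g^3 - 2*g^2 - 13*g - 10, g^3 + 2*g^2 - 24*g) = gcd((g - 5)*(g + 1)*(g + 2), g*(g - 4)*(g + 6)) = 1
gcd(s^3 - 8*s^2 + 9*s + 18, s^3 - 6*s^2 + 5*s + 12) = s^2 - 2*s - 3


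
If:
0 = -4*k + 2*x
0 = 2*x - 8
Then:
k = 2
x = 4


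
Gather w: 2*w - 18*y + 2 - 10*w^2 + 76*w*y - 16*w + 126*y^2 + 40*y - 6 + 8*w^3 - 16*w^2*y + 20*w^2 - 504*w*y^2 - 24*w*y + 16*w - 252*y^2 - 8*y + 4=8*w^3 + w^2*(10 - 16*y) + w*(-504*y^2 + 52*y + 2) - 126*y^2 + 14*y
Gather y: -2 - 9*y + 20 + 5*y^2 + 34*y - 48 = 5*y^2 + 25*y - 30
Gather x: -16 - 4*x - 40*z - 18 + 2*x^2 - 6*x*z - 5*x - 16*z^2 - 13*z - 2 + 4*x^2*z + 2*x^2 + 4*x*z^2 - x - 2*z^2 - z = x^2*(4*z + 4) + x*(4*z^2 - 6*z - 10) - 18*z^2 - 54*z - 36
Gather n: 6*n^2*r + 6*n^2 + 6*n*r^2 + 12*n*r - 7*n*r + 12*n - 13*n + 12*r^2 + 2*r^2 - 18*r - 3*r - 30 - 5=n^2*(6*r + 6) + n*(6*r^2 + 5*r - 1) + 14*r^2 - 21*r - 35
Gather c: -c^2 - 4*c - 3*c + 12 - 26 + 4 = -c^2 - 7*c - 10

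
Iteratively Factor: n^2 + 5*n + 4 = (n + 1)*(n + 4)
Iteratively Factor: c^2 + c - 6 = (c - 2)*(c + 3)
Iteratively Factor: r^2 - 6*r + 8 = (r - 4)*(r - 2)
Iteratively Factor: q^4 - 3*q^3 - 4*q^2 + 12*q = (q)*(q^3 - 3*q^2 - 4*q + 12) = q*(q + 2)*(q^2 - 5*q + 6) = q*(q - 3)*(q + 2)*(q - 2)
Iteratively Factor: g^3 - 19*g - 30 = (g + 3)*(g^2 - 3*g - 10) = (g + 2)*(g + 3)*(g - 5)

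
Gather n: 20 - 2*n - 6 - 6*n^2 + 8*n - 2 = -6*n^2 + 6*n + 12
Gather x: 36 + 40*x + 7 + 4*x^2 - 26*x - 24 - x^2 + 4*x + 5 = 3*x^2 + 18*x + 24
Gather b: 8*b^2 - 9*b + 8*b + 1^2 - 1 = 8*b^2 - b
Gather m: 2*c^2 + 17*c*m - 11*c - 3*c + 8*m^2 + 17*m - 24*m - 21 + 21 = 2*c^2 - 14*c + 8*m^2 + m*(17*c - 7)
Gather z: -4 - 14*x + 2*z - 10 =-14*x + 2*z - 14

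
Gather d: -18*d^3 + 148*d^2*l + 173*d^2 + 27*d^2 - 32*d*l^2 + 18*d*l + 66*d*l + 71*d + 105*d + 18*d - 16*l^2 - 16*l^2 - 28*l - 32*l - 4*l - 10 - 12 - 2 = -18*d^3 + d^2*(148*l + 200) + d*(-32*l^2 + 84*l + 194) - 32*l^2 - 64*l - 24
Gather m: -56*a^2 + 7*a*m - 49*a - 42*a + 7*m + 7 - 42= -56*a^2 - 91*a + m*(7*a + 7) - 35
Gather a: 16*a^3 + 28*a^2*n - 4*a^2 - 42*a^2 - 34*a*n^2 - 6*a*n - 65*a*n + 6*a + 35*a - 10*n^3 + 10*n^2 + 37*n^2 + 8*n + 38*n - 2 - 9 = 16*a^3 + a^2*(28*n - 46) + a*(-34*n^2 - 71*n + 41) - 10*n^3 + 47*n^2 + 46*n - 11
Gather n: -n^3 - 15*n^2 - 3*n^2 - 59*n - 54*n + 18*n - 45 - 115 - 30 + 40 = -n^3 - 18*n^2 - 95*n - 150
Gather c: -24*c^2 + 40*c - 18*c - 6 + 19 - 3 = -24*c^2 + 22*c + 10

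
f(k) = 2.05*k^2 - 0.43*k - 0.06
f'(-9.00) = -37.33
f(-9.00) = 169.86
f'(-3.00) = -12.73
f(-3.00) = 19.68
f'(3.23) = 12.81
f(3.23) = 19.94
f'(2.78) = 10.97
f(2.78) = 14.59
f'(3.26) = 12.94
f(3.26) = 20.32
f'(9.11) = 36.92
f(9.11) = 166.16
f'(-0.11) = -0.88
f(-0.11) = 0.01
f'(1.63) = 6.25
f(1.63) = 4.69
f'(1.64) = 6.29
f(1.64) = 4.75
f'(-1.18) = -5.27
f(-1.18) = 3.30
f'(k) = 4.1*k - 0.43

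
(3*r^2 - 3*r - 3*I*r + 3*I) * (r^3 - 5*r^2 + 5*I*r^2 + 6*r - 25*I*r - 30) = 3*r^5 - 18*r^4 + 12*I*r^4 + 48*r^3 - 72*I*r^3 - 198*r^2 + 42*I*r^2 + 165*r + 108*I*r - 90*I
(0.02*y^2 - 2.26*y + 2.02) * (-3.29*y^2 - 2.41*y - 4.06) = -0.0658*y^4 + 7.3872*y^3 - 1.2804*y^2 + 4.3074*y - 8.2012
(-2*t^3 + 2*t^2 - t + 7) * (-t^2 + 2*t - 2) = 2*t^5 - 6*t^4 + 9*t^3 - 13*t^2 + 16*t - 14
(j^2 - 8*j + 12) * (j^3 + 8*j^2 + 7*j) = j^5 - 45*j^3 + 40*j^2 + 84*j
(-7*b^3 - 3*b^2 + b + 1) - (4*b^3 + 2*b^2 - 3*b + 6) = -11*b^3 - 5*b^2 + 4*b - 5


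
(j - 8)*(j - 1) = j^2 - 9*j + 8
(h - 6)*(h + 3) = h^2 - 3*h - 18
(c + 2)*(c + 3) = c^2 + 5*c + 6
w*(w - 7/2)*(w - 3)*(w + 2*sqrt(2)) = w^4 - 13*w^3/2 + 2*sqrt(2)*w^3 - 13*sqrt(2)*w^2 + 21*w^2/2 + 21*sqrt(2)*w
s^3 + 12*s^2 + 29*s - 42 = (s - 1)*(s + 6)*(s + 7)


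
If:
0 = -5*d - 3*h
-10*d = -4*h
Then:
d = 0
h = 0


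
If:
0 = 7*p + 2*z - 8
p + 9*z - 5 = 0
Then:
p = 62/61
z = 27/61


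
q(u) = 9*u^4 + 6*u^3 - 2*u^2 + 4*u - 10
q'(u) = 36*u^3 + 18*u^2 - 4*u + 4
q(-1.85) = 43.19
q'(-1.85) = -154.93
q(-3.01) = 534.98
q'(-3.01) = -802.63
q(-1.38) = -2.46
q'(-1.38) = -50.81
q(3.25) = 1191.94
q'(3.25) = 1416.94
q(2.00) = 182.00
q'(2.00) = 356.00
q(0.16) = -9.38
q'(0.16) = 3.97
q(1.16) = 17.61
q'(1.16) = 79.77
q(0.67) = -4.60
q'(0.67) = 20.23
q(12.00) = 196742.00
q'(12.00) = 64756.00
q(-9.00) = 54467.00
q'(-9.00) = -24746.00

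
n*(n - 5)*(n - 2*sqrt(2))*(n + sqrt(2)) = n^4 - 5*n^3 - sqrt(2)*n^3 - 4*n^2 + 5*sqrt(2)*n^2 + 20*n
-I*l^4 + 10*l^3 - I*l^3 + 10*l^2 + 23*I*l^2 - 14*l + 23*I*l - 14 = (l + I)*(l + 2*I)*(l + 7*I)*(-I*l - I)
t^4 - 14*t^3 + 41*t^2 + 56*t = t*(t - 8)*(t - 7)*(t + 1)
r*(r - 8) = r^2 - 8*r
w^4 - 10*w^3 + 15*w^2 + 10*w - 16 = (w - 8)*(w - 2)*(w - 1)*(w + 1)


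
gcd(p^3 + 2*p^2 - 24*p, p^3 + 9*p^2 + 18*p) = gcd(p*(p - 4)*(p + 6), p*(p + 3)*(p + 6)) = p^2 + 6*p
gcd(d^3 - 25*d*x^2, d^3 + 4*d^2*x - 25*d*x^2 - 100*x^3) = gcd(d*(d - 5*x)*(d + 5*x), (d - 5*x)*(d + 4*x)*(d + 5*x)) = -d^2 + 25*x^2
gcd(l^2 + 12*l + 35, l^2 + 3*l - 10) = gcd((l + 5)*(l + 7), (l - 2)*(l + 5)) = l + 5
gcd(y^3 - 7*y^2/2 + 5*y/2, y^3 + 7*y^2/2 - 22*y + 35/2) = y^2 - 7*y/2 + 5/2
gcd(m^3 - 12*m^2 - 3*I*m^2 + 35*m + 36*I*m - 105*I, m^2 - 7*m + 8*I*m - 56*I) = m - 7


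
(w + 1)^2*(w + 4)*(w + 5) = w^4 + 11*w^3 + 39*w^2 + 49*w + 20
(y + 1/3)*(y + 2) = y^2 + 7*y/3 + 2/3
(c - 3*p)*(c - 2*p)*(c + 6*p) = c^3 + c^2*p - 24*c*p^2 + 36*p^3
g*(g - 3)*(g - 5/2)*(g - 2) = g^4 - 15*g^3/2 + 37*g^2/2 - 15*g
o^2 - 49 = (o - 7)*(o + 7)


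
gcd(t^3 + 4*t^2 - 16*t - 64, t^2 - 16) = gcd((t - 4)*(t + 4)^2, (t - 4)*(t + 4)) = t^2 - 16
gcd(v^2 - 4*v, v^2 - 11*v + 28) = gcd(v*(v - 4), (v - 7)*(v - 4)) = v - 4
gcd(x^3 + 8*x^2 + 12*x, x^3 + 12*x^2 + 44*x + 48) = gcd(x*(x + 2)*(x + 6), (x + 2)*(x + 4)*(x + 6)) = x^2 + 8*x + 12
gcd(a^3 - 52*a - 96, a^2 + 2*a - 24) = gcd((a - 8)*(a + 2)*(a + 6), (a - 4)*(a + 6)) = a + 6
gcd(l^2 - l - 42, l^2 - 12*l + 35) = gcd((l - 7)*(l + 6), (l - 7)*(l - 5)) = l - 7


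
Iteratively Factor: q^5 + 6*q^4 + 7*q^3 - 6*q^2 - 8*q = (q + 1)*(q^4 + 5*q^3 + 2*q^2 - 8*q) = (q + 1)*(q + 2)*(q^3 + 3*q^2 - 4*q) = (q - 1)*(q + 1)*(q + 2)*(q^2 + 4*q) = (q - 1)*(q + 1)*(q + 2)*(q + 4)*(q)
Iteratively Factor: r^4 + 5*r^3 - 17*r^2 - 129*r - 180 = (r + 3)*(r^3 + 2*r^2 - 23*r - 60) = (r - 5)*(r + 3)*(r^2 + 7*r + 12) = (r - 5)*(r + 3)*(r + 4)*(r + 3)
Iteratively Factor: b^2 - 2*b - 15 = (b + 3)*(b - 5)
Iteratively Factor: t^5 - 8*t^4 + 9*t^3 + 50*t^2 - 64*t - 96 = (t - 4)*(t^4 - 4*t^3 - 7*t^2 + 22*t + 24) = (t - 4)*(t + 2)*(t^3 - 6*t^2 + 5*t + 12) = (t - 4)*(t + 1)*(t + 2)*(t^2 - 7*t + 12) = (t - 4)^2*(t + 1)*(t + 2)*(t - 3)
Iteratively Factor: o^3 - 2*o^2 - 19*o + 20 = (o + 4)*(o^2 - 6*o + 5) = (o - 5)*(o + 4)*(o - 1)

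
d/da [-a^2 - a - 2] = -2*a - 1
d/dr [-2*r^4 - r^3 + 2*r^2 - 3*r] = -8*r^3 - 3*r^2 + 4*r - 3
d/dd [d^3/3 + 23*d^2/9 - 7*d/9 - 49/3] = d^2 + 46*d/9 - 7/9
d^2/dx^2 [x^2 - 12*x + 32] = 2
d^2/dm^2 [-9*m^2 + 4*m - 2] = -18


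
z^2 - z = z*(z - 1)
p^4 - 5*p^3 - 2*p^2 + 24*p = p*(p - 4)*(p - 3)*(p + 2)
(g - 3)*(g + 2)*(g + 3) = g^3 + 2*g^2 - 9*g - 18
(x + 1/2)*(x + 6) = x^2 + 13*x/2 + 3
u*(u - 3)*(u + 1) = u^3 - 2*u^2 - 3*u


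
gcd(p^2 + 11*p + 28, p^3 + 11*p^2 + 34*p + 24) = p + 4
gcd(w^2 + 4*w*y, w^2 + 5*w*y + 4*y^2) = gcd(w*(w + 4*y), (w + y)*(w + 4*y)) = w + 4*y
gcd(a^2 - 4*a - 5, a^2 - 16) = 1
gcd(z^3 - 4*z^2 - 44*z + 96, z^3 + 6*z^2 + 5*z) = 1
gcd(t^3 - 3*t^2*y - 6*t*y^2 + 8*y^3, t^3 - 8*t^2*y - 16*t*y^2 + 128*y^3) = -t + 4*y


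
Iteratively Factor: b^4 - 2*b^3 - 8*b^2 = (b + 2)*(b^3 - 4*b^2) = b*(b + 2)*(b^2 - 4*b) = b^2*(b + 2)*(b - 4)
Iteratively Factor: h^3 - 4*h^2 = (h)*(h^2 - 4*h) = h^2*(h - 4)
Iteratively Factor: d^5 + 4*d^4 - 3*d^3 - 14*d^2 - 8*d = (d + 4)*(d^4 - 3*d^2 - 2*d) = (d + 1)*(d + 4)*(d^3 - d^2 - 2*d) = (d + 1)^2*(d + 4)*(d^2 - 2*d) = d*(d + 1)^2*(d + 4)*(d - 2)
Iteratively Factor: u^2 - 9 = (u + 3)*(u - 3)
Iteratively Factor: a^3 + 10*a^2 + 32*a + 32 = (a + 4)*(a^2 + 6*a + 8) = (a + 4)^2*(a + 2)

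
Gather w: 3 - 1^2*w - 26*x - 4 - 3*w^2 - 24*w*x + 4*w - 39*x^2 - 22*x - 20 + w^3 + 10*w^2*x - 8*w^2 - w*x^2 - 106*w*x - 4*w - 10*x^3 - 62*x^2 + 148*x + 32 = w^3 + w^2*(10*x - 11) + w*(-x^2 - 130*x - 1) - 10*x^3 - 101*x^2 + 100*x + 11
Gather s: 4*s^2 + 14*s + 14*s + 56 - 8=4*s^2 + 28*s + 48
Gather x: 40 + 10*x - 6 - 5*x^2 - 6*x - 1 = -5*x^2 + 4*x + 33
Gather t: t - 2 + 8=t + 6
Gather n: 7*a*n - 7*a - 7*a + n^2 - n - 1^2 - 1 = -14*a + n^2 + n*(7*a - 1) - 2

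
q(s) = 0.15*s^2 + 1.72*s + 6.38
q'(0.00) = 1.72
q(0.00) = 6.38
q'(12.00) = 5.32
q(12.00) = 48.62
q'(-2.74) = 0.90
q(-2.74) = 2.79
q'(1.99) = 2.32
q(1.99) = 10.40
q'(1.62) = 2.21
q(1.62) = 9.56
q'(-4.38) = 0.41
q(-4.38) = 1.72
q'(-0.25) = 1.64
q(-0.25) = 5.96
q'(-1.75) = 1.20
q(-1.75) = 3.83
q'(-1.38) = 1.31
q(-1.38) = 4.29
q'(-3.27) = 0.74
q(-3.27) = 2.36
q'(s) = 0.3*s + 1.72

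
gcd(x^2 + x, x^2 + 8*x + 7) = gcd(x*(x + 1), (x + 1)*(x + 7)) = x + 1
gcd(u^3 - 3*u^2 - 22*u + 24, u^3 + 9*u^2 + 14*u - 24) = u^2 + 3*u - 4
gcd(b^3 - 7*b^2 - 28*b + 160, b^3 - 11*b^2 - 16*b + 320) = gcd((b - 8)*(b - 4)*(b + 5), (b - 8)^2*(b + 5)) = b^2 - 3*b - 40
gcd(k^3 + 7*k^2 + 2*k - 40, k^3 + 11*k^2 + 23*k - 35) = k + 5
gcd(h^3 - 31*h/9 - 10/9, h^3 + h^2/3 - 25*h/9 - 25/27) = h^2 + 2*h + 5/9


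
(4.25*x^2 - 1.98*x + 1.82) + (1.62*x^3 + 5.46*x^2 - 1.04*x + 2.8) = 1.62*x^3 + 9.71*x^2 - 3.02*x + 4.62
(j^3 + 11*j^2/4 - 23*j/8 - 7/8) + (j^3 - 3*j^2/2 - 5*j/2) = 2*j^3 + 5*j^2/4 - 43*j/8 - 7/8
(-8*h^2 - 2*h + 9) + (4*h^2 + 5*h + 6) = -4*h^2 + 3*h + 15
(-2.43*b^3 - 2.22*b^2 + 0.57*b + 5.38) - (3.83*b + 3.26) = -2.43*b^3 - 2.22*b^2 - 3.26*b + 2.12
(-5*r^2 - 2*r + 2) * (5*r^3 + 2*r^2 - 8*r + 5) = -25*r^5 - 20*r^4 + 46*r^3 - 5*r^2 - 26*r + 10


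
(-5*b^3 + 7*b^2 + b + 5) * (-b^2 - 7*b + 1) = 5*b^5 + 28*b^4 - 55*b^3 - 5*b^2 - 34*b + 5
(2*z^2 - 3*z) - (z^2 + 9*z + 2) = z^2 - 12*z - 2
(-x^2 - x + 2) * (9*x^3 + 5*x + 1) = -9*x^5 - 9*x^4 + 13*x^3 - 6*x^2 + 9*x + 2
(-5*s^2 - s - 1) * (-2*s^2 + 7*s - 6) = 10*s^4 - 33*s^3 + 25*s^2 - s + 6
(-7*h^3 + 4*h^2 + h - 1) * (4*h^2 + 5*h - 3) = -28*h^5 - 19*h^4 + 45*h^3 - 11*h^2 - 8*h + 3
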